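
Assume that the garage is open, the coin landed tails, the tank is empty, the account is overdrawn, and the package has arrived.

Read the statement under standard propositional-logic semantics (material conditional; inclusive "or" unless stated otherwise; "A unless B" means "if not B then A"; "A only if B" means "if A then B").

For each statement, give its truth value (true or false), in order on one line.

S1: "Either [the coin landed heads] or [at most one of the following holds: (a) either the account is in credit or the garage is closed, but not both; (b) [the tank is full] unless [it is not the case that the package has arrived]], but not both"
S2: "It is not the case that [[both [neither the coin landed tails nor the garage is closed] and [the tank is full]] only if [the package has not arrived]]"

S1 true; S2 false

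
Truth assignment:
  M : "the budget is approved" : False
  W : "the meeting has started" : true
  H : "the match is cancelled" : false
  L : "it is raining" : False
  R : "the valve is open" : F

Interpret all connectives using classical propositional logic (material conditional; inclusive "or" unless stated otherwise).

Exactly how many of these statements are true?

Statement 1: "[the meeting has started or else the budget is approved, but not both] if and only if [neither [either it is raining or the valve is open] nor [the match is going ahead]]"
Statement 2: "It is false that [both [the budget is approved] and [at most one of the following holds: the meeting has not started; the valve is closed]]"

1

Statement 1: This is (W xor M) <-> ((L | R) nor ~H).

W xor M = T xor F = T
L | R = F | F = F
~H = ~F = T
(L | R) nor ~H = F nor T = F
(W xor M) <-> ((L | R) nor ~H) = T <-> F = F
So Statement 1 is false.

Statement 2: In symbols: ~(M & (~W nand ~R))

~W = ~T = F
~R = ~F = T
~W nand ~R = F nand T = T
M & (~W nand ~R) = F & T = F
~(M & (~W nand ~R)) = ~F = T
Hence Statement 2 is true.

1 of the 2 statements is true (Statement 2).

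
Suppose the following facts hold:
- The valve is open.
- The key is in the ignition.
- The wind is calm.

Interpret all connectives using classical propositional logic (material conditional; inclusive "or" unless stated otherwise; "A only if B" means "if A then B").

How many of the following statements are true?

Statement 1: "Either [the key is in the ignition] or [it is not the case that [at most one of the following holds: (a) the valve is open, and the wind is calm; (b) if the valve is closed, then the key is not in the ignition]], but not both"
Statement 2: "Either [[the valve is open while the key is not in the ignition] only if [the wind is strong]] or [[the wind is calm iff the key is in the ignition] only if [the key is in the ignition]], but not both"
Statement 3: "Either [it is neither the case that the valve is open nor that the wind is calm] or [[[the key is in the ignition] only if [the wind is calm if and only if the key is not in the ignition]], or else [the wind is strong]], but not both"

0

Let H = "the key is in the ignition" (T), W = "the valve is open" (T), K = "the wind is strong" (F).

Statement 1: Formalization: H ⊕ ¬((W ∧ ¬K) ↑ (¬W → ¬H))

¬K = ¬F = T
W ∧ ¬K = T ∧ T = T
¬W = ¬T = F
¬H = ¬T = F
¬W → ¬H = F → F = T
(W ∧ ¬K) ↑ (¬W → ¬H) = T ↑ T = F
¬((W ∧ ¬K) ↑ (¬W → ¬H)) = ¬F = T
H ⊕ ¬((W ∧ ¬K) ↑ (¬W → ¬H)) = T ⊕ T = F
Thus Statement 1 is false.

Statement 2: Formalization: ((W ∧ ¬H) → K) ⊕ ((¬K ↔ H) → H)

¬H = ¬T = F
W ∧ ¬H = T ∧ F = F
(W ∧ ¬H) → K = F → F = T
¬K = ¬F = T
¬K ↔ H = T ↔ T = T
(¬K ↔ H) → H = T → T = T
((W ∧ ¬H) → K) ⊕ ((¬K ↔ H) → H) = T ⊕ T = F
Thus Statement 2 is false.

Statement 3: Parsed as (W ↓ ¬K) ⊕ ((H → (¬K ↔ ¬H)) ∨ K)

¬K = ¬F = T
W ↓ ¬K = T ↓ T = F
¬K = ¬F = T
¬H = ¬T = F
¬K ↔ ¬H = T ↔ F = F
H → (¬K ↔ ¬H) = T → F = F
(H → (¬K ↔ ¬H)) ∨ K = F ∨ F = F
(W ↓ ¬K) ⊕ ((H → (¬K ↔ ¬H)) ∨ K) = F ⊕ F = F
Hence Statement 3 is false.

0 of the 3 statements are true (none).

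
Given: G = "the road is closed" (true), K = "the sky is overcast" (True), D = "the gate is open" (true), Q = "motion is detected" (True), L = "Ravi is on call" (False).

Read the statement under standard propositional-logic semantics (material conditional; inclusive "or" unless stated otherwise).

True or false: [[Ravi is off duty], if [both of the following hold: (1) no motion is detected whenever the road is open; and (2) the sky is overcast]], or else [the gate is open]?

true

This is (((¬G → ¬Q) ∧ K) → ¬L) ∨ D.

¬G = ¬T = F
¬Q = ¬T = F
¬G → ¬Q = F → F = T
(¬G → ¬Q) ∧ K = T ∧ T = T
¬L = ¬F = T
((¬G → ¬Q) ∧ K) → ¬L = T → T = T
(((¬G → ¬Q) ∧ K) → ¬L) ∨ D = T ∨ T = T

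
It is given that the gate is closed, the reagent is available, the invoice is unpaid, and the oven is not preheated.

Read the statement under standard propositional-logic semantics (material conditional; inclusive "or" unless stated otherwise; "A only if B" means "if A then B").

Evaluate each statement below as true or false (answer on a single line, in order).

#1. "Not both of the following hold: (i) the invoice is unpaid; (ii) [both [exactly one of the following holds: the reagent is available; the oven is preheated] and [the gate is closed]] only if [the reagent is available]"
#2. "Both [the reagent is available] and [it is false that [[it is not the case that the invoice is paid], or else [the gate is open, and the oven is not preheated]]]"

Let R = "the invoice is paid" (F), Q = "the reagent is available" (T), S = "the oven is preheated" (F), P = "the gate is open" (F).

#1: This is ~R nand (((Q xor S) & ~P) -> Q).

~R = ~F = T
Q xor S = T xor F = T
~P = ~F = T
(Q xor S) & ~P = T & T = T
((Q xor S) & ~P) -> Q = T -> T = T
~R nand (((Q xor S) & ~P) -> Q) = T nand T = F
So #1 is false.

#2: Parsed as Q & ~(~R | (P & ~S))

~R = ~F = T
~S = ~F = T
P & ~S = F & T = F
~R | (P & ~S) = T | F = T
~(~R | (P & ~S)) = ~T = F
Q & ~(~R | (P & ~S)) = T & F = F
Thus #2 is false.

#1 F / #2 F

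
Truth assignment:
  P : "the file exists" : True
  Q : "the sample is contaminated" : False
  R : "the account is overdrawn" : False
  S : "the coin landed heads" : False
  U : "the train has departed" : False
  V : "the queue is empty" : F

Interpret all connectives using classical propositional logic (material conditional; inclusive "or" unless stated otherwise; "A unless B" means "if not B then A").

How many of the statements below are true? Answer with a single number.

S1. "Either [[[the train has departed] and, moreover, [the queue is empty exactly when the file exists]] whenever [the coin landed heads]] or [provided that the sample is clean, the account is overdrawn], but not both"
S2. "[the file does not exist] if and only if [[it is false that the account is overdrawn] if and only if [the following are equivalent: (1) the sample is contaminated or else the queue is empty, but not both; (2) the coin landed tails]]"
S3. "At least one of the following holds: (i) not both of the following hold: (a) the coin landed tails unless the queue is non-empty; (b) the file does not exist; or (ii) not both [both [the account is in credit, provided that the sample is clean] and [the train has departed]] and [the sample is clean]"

3

S1: In symbols: (S → (U ∧ (V ↔ P))) ⊕ (¬Q → R)

V ↔ P = F ↔ T = F
U ∧ (V ↔ P) = F ∧ F = F
S → (U ∧ (V ↔ P)) = F → F = T
¬Q = ¬F = T
¬Q → R = T → F = F
(S → (U ∧ (V ↔ P))) ⊕ (¬Q → R) = T ⊕ F = T
Hence S1 is true.

S2: Formalization: ¬P ↔ (¬R ↔ ((Q ⊕ V) ↔ ¬S))

¬P = ¬T = F
¬R = ¬F = T
Q ⊕ V = F ⊕ F = F
¬S = ¬F = T
(Q ⊕ V) ↔ ¬S = F ↔ T = F
¬R ↔ ((Q ⊕ V) ↔ ¬S) = T ↔ F = F
¬P ↔ (¬R ↔ ((Q ⊕ V) ↔ ¬S)) = F ↔ F = T
So S2 is true.

S3: Parsed as ((¬S ∨ ¬V) ↑ ¬P) ∨ (((¬Q → ¬R) ∧ U) ↑ ¬Q)

¬S = ¬F = T
¬V = ¬F = T
¬S ∨ ¬V = T ∨ T = T
¬P = ¬T = F
(¬S ∨ ¬V) ↑ ¬P = T ↑ F = T
¬Q = ¬F = T
¬R = ¬F = T
¬Q → ¬R = T → T = T
(¬Q → ¬R) ∧ U = T ∧ F = F
¬Q = ¬F = T
((¬Q → ¬R) ∧ U) ↑ ¬Q = F ↑ T = T
((¬S ∨ ¬V) ↑ ¬P) ∨ (((¬Q → ¬R) ∧ U) ↑ ¬Q) = T ∨ T = T
Hence S3 is true.

Count: 3.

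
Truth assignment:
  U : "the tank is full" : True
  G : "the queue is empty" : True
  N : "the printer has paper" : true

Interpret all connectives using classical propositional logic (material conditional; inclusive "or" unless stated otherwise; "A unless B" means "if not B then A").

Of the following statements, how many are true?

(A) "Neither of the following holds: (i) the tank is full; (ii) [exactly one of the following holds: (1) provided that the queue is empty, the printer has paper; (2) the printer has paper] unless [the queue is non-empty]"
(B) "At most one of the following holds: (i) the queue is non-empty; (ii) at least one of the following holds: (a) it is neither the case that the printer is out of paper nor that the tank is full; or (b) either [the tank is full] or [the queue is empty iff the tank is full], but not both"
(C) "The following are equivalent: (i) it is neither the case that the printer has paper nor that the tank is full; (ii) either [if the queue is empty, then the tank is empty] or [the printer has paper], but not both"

1

(A): Formalization: U nor (((G -> N) xor N) | ~G)

G -> N = T -> T = T
(G -> N) xor N = T xor T = F
~G = ~T = F
((G -> N) xor N) | ~G = F | F = F
U nor (((G -> N) xor N) | ~G) = T nor F = F
Thus (A) is false.

(B): This is ~G nand ((~N nor U) | (U xor (G <-> U))).

~G = ~T = F
~N = ~T = F
~N nor U = F nor T = F
G <-> U = T <-> T = T
U xor (G <-> U) = T xor T = F
(~N nor U) | (U xor (G <-> U)) = F | F = F
~G nand ((~N nor U) | (U xor (G <-> U))) = F nand F = T
So (B) is true.

(C): Parsed as (N nor U) <-> ((G -> ~U) xor N)

N nor U = T nor T = F
~U = ~T = F
G -> ~U = T -> F = F
(G -> ~U) xor N = F xor T = T
(N nor U) <-> ((G -> ~U) xor N) = F <-> T = F
Hence (C) is false.

Count: 1.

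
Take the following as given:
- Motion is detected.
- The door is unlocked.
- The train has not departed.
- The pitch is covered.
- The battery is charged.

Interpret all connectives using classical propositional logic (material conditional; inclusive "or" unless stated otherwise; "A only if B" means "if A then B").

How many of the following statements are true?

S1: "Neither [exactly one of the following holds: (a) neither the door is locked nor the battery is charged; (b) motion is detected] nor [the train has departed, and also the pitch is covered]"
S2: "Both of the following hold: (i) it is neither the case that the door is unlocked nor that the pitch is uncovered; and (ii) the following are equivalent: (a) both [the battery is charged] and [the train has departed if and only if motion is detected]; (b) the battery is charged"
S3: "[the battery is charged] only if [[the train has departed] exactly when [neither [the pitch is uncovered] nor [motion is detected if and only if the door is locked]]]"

Let Q = "the door is locked" (False), U = "the battery is charged" (True), P = "motion is detected" (True), R = "the train has departed" (False), S = "the pitch is covered" (True).

S1: Parsed as ((Q nor U) xor P) nor (R and S)

Q nor U = False nor True = False
(Q nor U) xor P = False xor True = True
R and S = False and True = False
((Q nor U) xor P) nor (R and S) = True nor False = False
Hence S1 is false.

S2: This is (not Q nor not S) and ((U and (R iff P)) iff U).

not Q = not False = True
not S = not True = False
not Q nor not S = True nor False = False
R iff P = False iff True = False
U and (R iff P) = True and False = False
(U and (R iff P)) iff U = False iff True = False
(not Q nor not S) and ((U and (R iff P)) iff U) = False and False = False
Thus S2 is false.

S3: This is U -> (R iff (not S nor (P iff Q))).

not S = not True = False
P iff Q = True iff False = False
not S nor (P iff Q) = False nor False = True
R iff (not S nor (P iff Q)) = False iff True = False
U -> (R iff (not S nor (P iff Q))) = True -> False = False
Thus S3 is false.

0 of the 3 statements are true (none).

0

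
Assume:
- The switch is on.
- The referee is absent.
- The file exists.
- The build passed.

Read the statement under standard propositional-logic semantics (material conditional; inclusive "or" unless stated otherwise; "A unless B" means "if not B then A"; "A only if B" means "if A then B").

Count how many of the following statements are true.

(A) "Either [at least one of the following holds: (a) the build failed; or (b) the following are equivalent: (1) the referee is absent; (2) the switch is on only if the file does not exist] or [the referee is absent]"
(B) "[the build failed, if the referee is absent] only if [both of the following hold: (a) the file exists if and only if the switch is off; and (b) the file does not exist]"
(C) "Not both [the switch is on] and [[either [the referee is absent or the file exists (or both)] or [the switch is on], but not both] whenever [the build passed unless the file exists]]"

3

Let S = "the build passed" (T), Q = "the referee is present" (F), P = "the switch is on" (T), R = "the file exists" (T).

(A): In symbols: (¬S ∨ (¬Q ↔ (P → ¬R))) ∨ ¬Q

¬S = ¬T = F
¬Q = ¬F = T
¬R = ¬T = F
P → ¬R = T → F = F
¬Q ↔ (P → ¬R) = T ↔ F = F
¬S ∨ (¬Q ↔ (P → ¬R)) = F ∨ F = F
¬Q = ¬F = T
(¬S ∨ (¬Q ↔ (P → ¬R))) ∨ ¬Q = F ∨ T = T
Thus (A) is true.

(B): This is (¬Q → ¬S) → ((R ↔ ¬P) ∧ ¬R).

¬Q = ¬F = T
¬S = ¬T = F
¬Q → ¬S = T → F = F
¬P = ¬T = F
R ↔ ¬P = T ↔ F = F
¬R = ¬T = F
(R ↔ ¬P) ∧ ¬R = F ∧ F = F
(¬Q → ¬S) → ((R ↔ ¬P) ∧ ¬R) = F → F = T
Thus (B) is true.

(C): In symbols: P ↑ ((S ∨ R) → ((¬Q ∨ R) ⊕ P))

S ∨ R = T ∨ T = T
¬Q = ¬F = T
¬Q ∨ R = T ∨ T = T
(¬Q ∨ R) ⊕ P = T ⊕ T = F
(S ∨ R) → ((¬Q ∨ R) ⊕ P) = T → F = F
P ↑ ((S ∨ R) → ((¬Q ∨ R) ⊕ P)) = T ↑ F = T
Hence (C) is true.

True statements: 3.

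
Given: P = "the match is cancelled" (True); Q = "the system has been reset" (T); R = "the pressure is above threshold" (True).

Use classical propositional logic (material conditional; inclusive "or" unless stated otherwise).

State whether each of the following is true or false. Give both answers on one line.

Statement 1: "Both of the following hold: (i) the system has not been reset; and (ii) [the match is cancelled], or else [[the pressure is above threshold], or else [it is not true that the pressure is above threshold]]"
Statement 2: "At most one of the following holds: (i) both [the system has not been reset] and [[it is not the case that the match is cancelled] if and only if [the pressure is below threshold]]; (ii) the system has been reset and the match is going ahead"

Statement 1: Formalization: ~Q & (P | (R | ~R))

~Q = ~T = F
~R = ~T = F
R | ~R = T | F = T
P | (R | ~R) = T | T = T
~Q & (P | (R | ~R)) = F & T = F
Thus Statement 1 is false.

Statement 2: This is (~Q & (~P <-> ~R)) nand (Q & ~P).

~Q = ~T = F
~P = ~T = F
~R = ~T = F
~P <-> ~R = F <-> F = T
~Q & (~P <-> ~R) = F & T = F
~P = ~T = F
Q & ~P = T & F = F
(~Q & (~P <-> ~R)) nand (Q & ~P) = F nand F = T
Thus Statement 2 is true.

Statement 1 F / Statement 2 T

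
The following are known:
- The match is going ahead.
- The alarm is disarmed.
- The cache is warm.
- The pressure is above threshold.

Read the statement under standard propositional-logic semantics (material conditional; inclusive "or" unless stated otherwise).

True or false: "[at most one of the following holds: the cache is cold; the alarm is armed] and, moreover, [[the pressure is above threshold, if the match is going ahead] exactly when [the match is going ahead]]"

True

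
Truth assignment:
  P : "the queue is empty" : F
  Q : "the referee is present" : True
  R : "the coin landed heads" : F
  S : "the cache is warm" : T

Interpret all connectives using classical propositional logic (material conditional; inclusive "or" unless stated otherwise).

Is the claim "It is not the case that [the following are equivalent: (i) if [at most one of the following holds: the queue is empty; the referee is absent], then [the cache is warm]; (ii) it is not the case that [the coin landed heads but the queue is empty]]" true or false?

In symbols: ¬(((P ↑ ¬Q) → S) ↔ ¬(R ∧ P))

¬Q = ¬T = F
P ↑ ¬Q = F ↑ F = T
(P ↑ ¬Q) → S = T → T = T
R ∧ P = F ∧ F = F
¬(R ∧ P) = ¬F = T
((P ↑ ¬Q) → S) ↔ ¬(R ∧ P) = T ↔ T = T
¬(((P ↑ ¬Q) → S) ↔ ¬(R ∧ P)) = ¬T = F

False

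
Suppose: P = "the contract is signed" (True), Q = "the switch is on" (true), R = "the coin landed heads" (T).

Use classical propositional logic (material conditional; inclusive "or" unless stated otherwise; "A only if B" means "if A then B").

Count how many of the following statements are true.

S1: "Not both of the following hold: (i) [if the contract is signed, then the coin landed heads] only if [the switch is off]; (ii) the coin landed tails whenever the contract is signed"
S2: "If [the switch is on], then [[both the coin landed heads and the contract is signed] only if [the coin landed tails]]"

1

S1: This is ((P -> R) -> not Q) nand (P -> not R).

P -> R = True -> True = True
not Q = not True = False
(P -> R) -> not Q = True -> False = False
not R = not True = False
P -> not R = True -> False = False
((P -> R) -> not Q) nand (P -> not R) = False nand False = True
Thus S1 is true.

S2: This is Q -> ((R and P) -> not R).

R and P = True and True = True
not R = not True = False
(R and P) -> not R = True -> False = False
Q -> ((R and P) -> not R) = True -> False = False
Thus S2 is false.

Count: 1.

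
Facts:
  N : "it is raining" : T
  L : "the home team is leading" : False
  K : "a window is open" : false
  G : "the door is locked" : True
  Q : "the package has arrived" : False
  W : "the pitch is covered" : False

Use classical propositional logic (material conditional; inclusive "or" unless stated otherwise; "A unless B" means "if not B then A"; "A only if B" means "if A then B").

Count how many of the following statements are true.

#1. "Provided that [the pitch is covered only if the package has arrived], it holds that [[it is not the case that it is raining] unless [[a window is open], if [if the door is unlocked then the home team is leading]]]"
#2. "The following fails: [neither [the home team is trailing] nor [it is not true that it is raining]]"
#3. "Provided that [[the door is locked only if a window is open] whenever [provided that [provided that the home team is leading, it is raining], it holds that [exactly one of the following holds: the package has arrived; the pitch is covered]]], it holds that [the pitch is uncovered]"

2

#1: This is (W → Q) → (¬N ∨ ((¬G → L) → K)).

W → Q = F → F = T
¬N = ¬T = F
¬G = ¬T = F
¬G → L = F → F = T
(¬G → L) → K = T → F = F
¬N ∨ ((¬G → L) → K) = F ∨ F = F
(W → Q) → (¬N ∨ ((¬G → L) → K)) = T → F = F
Thus #1 is false.

#2: Formalization: ¬(¬L ↓ ¬N)

¬L = ¬F = T
¬N = ¬T = F
¬L ↓ ¬N = T ↓ F = F
¬(¬L ↓ ¬N) = ¬F = T
So #2 is true.

#3: Parsed as (((L → N) → (Q ⊕ W)) → (G → K)) → ¬W

L → N = F → T = T
Q ⊕ W = F ⊕ F = F
(L → N) → (Q ⊕ W) = T → F = F
G → K = T → F = F
((L → N) → (Q ⊕ W)) → (G → K) = F → F = T
¬W = ¬F = T
(((L → N) → (Q ⊕ W)) → (G → K)) → ¬W = T → T = T
Hence #3 is true.

2 of the 3 statements are true.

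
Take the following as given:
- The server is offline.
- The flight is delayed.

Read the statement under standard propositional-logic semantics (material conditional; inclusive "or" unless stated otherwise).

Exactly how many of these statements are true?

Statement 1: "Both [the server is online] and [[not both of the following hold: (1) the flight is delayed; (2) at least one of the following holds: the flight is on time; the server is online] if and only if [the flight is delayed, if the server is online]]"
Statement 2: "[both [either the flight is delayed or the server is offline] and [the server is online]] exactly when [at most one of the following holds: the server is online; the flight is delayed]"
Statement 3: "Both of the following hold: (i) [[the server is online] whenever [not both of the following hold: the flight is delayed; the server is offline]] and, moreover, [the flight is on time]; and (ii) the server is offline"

Let P = "the server is online" (F), Q = "the flight is delayed" (T).

Statement 1: In symbols: P ∧ ((Q ↑ (¬Q ∨ P)) ↔ (P → Q))

¬Q = ¬T = F
¬Q ∨ P = F ∨ F = F
Q ↑ (¬Q ∨ P) = T ↑ F = T
P → Q = F → T = T
(Q ↑ (¬Q ∨ P)) ↔ (P → Q) = T ↔ T = T
P ∧ ((Q ↑ (¬Q ∨ P)) ↔ (P → Q)) = F ∧ T = F
Hence Statement 1 is false.

Statement 2: Formalization: ((Q ∨ ¬P) ∧ P) ↔ (P ↑ Q)

¬P = ¬F = T
Q ∨ ¬P = T ∨ T = T
(Q ∨ ¬P) ∧ P = T ∧ F = F
P ↑ Q = F ↑ T = T
((Q ∨ ¬P) ∧ P) ↔ (P ↑ Q) = F ↔ T = F
Thus Statement 2 is false.

Statement 3: This is (((Q ↑ ¬P) → P) ∧ ¬Q) ∧ ¬P.

¬P = ¬F = T
Q ↑ ¬P = T ↑ T = F
(Q ↑ ¬P) → P = F → F = T
¬Q = ¬T = F
((Q ↑ ¬P) → P) ∧ ¬Q = T ∧ F = F
¬P = ¬F = T
(((Q ↑ ¬P) → P) ∧ ¬Q) ∧ ¬P = F ∧ T = F
So Statement 3 is false.

Count: 0.

0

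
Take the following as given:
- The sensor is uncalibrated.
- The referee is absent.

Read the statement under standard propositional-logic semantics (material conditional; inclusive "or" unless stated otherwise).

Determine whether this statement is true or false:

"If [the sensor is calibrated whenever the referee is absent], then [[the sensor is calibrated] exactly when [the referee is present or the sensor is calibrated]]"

Let Q = "the referee is present" (F), P = "the sensor is calibrated" (F).
Formalization: (¬Q → P) → (P ↔ (Q ∨ P))

¬Q = ¬F = T
¬Q → P = T → F = F
Q ∨ P = F ∨ F = F
P ↔ (Q ∨ P) = F ↔ F = T
(¬Q → P) → (P ↔ (Q ∨ P)) = F → T = T

True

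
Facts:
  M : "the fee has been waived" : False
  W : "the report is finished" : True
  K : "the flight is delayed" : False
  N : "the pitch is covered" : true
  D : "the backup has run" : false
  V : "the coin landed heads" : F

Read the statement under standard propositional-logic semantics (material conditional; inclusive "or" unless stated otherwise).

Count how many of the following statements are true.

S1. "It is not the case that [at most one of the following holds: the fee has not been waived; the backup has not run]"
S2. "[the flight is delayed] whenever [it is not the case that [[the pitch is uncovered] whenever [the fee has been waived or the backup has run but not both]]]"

2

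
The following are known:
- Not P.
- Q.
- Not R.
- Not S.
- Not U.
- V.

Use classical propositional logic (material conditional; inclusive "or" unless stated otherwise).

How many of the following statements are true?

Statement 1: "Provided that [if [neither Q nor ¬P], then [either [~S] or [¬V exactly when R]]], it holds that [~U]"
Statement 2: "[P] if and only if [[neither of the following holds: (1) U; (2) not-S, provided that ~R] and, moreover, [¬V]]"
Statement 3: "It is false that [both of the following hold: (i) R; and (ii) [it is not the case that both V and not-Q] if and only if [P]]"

3

Statement 1: Parsed as ((Q nor not P) -> (not S or (not V iff R))) -> not U

not P = not False = True
Q nor not P = True nor True = False
not S = not False = True
not V = not True = False
not V iff R = False iff False = True
not S or (not V iff R) = True or True = True
(Q nor not P) -> (not S or (not V iff R)) = False -> True = True
not U = not False = True
((Q nor not P) -> (not S or (not V iff R))) -> not U = True -> True = True
Thus Statement 1 is true.

Statement 2: Parsed as P iff ((U nor (not R -> not S)) and not V)

not R = not False = True
not S = not False = True
not R -> not S = True -> True = True
U nor (not R -> not S) = False nor True = False
not V = not True = False
(U nor (not R -> not S)) and not V = False and False = False
P iff ((U nor (not R -> not S)) and not V) = False iff False = True
So Statement 2 is true.

Statement 3: This is not (R and ((V nand not Q) iff P)).

not Q = not True = False
V nand not Q = True nand False = True
(V nand not Q) iff P = True iff False = False
R and ((V nand not Q) iff P) = False and False = False
not (R and ((V nand not Q) iff P)) = not False = True
Thus Statement 3 is true.

3 of the 3 statements are true (Statement 1, Statement 2, Statement 3).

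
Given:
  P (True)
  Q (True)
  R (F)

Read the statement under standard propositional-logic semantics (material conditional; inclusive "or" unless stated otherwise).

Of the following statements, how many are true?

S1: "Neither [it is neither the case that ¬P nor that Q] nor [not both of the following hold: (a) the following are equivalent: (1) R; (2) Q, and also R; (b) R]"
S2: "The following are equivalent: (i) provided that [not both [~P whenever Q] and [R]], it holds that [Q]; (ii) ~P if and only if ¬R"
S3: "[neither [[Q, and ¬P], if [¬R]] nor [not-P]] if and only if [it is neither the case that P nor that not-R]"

0

S1: Formalization: (not P nor Q) nor ((R iff (Q and R)) nand R)

not P = not True = False
not P nor Q = False nor True = False
Q and R = True and False = False
R iff (Q and R) = False iff False = True
(R iff (Q and R)) nand R = True nand False = True
(not P nor Q) nor ((R iff (Q and R)) nand R) = False nor True = False
Thus S1 is false.

S2: This is (((Q -> not P) nand R) -> Q) iff (not P iff not R).

not P = not True = False
Q -> not P = True -> False = False
(Q -> not P) nand R = False nand False = True
((Q -> not P) nand R) -> Q = True -> True = True
not P = not True = False
not R = not False = True
not P iff not R = False iff True = False
(((Q -> not P) nand R) -> Q) iff (not P iff not R) = True iff False = False
So S2 is false.

S3: Formalization: ((not R -> (Q and not P)) nor not P) iff (P nor not R)

not R = not False = True
not P = not True = False
Q and not P = True and False = False
not R -> (Q and not P) = True -> False = False
not P = not True = False
(not R -> (Q and not P)) nor not P = False nor False = True
not R = not False = True
P nor not R = True nor True = False
((not R -> (Q and not P)) nor not P) iff (P nor not R) = True iff False = False
So S3 is false.

True statements: 0 (none).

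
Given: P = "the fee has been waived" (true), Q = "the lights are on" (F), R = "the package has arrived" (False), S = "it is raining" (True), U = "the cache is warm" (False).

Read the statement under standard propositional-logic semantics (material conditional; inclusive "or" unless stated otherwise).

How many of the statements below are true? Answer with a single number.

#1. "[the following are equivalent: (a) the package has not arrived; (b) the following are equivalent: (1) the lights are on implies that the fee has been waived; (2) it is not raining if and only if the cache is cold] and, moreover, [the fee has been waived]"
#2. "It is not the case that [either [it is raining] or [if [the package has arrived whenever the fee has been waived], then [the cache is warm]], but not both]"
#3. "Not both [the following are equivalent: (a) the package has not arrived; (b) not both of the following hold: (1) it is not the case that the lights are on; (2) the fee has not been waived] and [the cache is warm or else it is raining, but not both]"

1

#1: In symbols: (~R <-> ((Q -> P) <-> (~S <-> ~U))) & P

~R = ~F = T
Q -> P = F -> T = T
~S = ~T = F
~U = ~F = T
~S <-> ~U = F <-> T = F
(Q -> P) <-> (~S <-> ~U) = T <-> F = F
~R <-> ((Q -> P) <-> (~S <-> ~U)) = T <-> F = F
(~R <-> ((Q -> P) <-> (~S <-> ~U))) & P = F & T = F
Hence #1 is false.

#2: Formalization: ~(S xor ((P -> R) -> U))

P -> R = T -> F = F
(P -> R) -> U = F -> F = T
S xor ((P -> R) -> U) = T xor T = F
~(S xor ((P -> R) -> U)) = ~F = T
Thus #2 is true.

#3: This is (~R <-> (~Q nand ~P)) nand (U xor S).

~R = ~F = T
~Q = ~F = T
~P = ~T = F
~Q nand ~P = T nand F = T
~R <-> (~Q nand ~P) = T <-> T = T
U xor S = F xor T = T
(~R <-> (~Q nand ~P)) nand (U xor S) = T nand T = F
Hence #3 is false.

Count: 1.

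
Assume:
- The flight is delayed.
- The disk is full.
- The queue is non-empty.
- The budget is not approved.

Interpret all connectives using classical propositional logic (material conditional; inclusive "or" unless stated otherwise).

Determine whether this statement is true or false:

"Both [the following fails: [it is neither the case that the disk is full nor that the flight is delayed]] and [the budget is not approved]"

The statement is true.

Let Q = "the disk is full" (T), P = "the flight is delayed" (T), S = "the budget is approved" (F).
Formalization: ~(Q nor P) & ~S

Q nor P = T nor T = F
~(Q nor P) = ~F = T
~S = ~F = T
~(Q nor P) & ~S = T & T = T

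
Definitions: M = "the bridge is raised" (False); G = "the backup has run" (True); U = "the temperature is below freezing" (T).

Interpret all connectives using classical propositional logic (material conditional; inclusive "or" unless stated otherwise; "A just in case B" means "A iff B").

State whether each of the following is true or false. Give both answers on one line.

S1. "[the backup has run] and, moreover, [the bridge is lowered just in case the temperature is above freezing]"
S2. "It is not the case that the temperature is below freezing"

S1: Parsed as G and (not M iff not U)

not M = not False = True
not U = not True = False
not M iff not U = True iff False = False
G and (not M iff not U) = True and False = False
Hence S1 is false.

S2: Formalization: not U

not U = not True = False
Hence S2 is false.

S1 F; S2 F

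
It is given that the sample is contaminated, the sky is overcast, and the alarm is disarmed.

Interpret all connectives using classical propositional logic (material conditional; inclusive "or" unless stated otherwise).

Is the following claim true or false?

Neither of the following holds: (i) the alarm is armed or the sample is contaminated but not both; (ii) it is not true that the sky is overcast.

The statement is false.

Let R = "the alarm is armed" (F), P = "the sample is contaminated" (T), Q = "the sky is overcast" (T).
In symbols: (R ⊕ P) ↓ ¬Q

R ⊕ P = F ⊕ T = T
¬Q = ¬T = F
(R ⊕ P) ↓ ¬Q = T ↓ F = F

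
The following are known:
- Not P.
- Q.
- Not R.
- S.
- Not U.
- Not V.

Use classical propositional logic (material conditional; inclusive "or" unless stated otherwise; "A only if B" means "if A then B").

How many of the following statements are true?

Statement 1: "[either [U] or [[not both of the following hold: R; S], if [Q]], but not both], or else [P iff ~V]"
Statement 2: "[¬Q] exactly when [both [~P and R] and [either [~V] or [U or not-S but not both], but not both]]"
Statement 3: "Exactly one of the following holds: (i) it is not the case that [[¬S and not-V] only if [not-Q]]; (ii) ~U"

Statement 1: In symbols: (U ⊕ (Q → (R ↑ S))) ∨ (P ↔ ¬V)

R ↑ S = F ↑ T = T
Q → (R ↑ S) = T → T = T
U ⊕ (Q → (R ↑ S)) = F ⊕ T = T
¬V = ¬F = T
P ↔ ¬V = F ↔ T = F
(U ⊕ (Q → (R ↑ S))) ∨ (P ↔ ¬V) = T ∨ F = T
So Statement 1 is true.

Statement 2: This is ¬Q ↔ ((¬P ∧ R) ∧ (¬V ⊕ (U ⊕ ¬S))).

¬Q = ¬T = F
¬P = ¬F = T
¬P ∧ R = T ∧ F = F
¬V = ¬F = T
¬S = ¬T = F
U ⊕ ¬S = F ⊕ F = F
¬V ⊕ (U ⊕ ¬S) = T ⊕ F = T
(¬P ∧ R) ∧ (¬V ⊕ (U ⊕ ¬S)) = F ∧ T = F
¬Q ↔ ((¬P ∧ R) ∧ (¬V ⊕ (U ⊕ ¬S))) = F ↔ F = T
So Statement 2 is true.

Statement 3: This is ¬((¬S ∧ ¬V) → ¬Q) ⊕ ¬U.

¬S = ¬T = F
¬V = ¬F = T
¬S ∧ ¬V = F ∧ T = F
¬Q = ¬T = F
(¬S ∧ ¬V) → ¬Q = F → F = T
¬((¬S ∧ ¬V) → ¬Q) = ¬T = F
¬U = ¬F = T
¬((¬S ∧ ¬V) → ¬Q) ⊕ ¬U = F ⊕ T = T
Hence Statement 3 is true.

Count: 3.

3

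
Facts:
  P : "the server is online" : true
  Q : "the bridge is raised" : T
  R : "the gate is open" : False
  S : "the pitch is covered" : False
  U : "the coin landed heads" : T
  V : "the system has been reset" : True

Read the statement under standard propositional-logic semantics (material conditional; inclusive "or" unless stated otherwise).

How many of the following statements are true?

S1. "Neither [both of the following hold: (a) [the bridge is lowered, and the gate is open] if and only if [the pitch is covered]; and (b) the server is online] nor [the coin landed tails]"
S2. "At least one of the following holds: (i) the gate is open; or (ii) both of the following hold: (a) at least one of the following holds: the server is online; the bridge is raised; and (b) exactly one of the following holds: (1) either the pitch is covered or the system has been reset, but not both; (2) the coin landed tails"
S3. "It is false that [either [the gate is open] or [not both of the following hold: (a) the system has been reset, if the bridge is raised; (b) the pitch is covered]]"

1

S1: This is (((¬Q ∧ R) ↔ S) ∧ P) ↓ ¬U.

¬Q = ¬T = F
¬Q ∧ R = F ∧ F = F
(¬Q ∧ R) ↔ S = F ↔ F = T
((¬Q ∧ R) ↔ S) ∧ P = T ∧ T = T
¬U = ¬T = F
(((¬Q ∧ R) ↔ S) ∧ P) ↓ ¬U = T ↓ F = F
So S1 is false.

S2: In symbols: R ∨ ((P ∨ Q) ∧ ((S ⊕ V) ⊕ ¬U))

P ∨ Q = T ∨ T = T
S ⊕ V = F ⊕ T = T
¬U = ¬T = F
(S ⊕ V) ⊕ ¬U = T ⊕ F = T
(P ∨ Q) ∧ ((S ⊕ V) ⊕ ¬U) = T ∧ T = T
R ∨ ((P ∨ Q) ∧ ((S ⊕ V) ⊕ ¬U)) = F ∨ T = T
So S2 is true.

S3: Parsed as ¬(R ∨ ((Q → V) ↑ S))

Q → V = T → T = T
(Q → V) ↑ S = T ↑ F = T
R ∨ ((Q → V) ↑ S) = F ∨ T = T
¬(R ∨ ((Q → V) ↑ S)) = ¬T = F
Thus S3 is false.

Count: 1.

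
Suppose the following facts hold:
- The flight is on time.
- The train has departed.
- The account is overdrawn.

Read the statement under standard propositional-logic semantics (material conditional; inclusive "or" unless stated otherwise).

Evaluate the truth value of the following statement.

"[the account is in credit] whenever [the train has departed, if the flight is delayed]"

Let P = "the flight is delayed" (F), Q = "the train has departed" (T), R = "the account is overdrawn" (T).
In symbols: (P -> Q) -> ~R

P -> Q = F -> T = T
~R = ~T = F
(P -> Q) -> ~R = T -> F = F

The statement is false.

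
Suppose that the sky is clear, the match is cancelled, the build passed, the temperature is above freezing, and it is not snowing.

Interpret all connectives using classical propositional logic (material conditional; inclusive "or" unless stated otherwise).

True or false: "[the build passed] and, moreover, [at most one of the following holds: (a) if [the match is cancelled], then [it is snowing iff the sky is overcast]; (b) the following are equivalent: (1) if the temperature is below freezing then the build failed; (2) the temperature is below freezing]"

Let R = "the build passed" (T), Q = "the match is cancelled" (T), U = "it is snowing" (F), P = "the sky is overcast" (F), S = "the temperature is below freezing" (F).
Formalization: R ∧ ((Q → (U ↔ P)) ↑ ((S → ¬R) ↔ S))

U ↔ P = F ↔ F = T
Q → (U ↔ P) = T → T = T
¬R = ¬T = F
S → ¬R = F → F = T
(S → ¬R) ↔ S = T ↔ F = F
(Q → (U ↔ P)) ↑ ((S → ¬R) ↔ S) = T ↑ F = T
R ∧ ((Q → (U ↔ P)) ↑ ((S → ¬R) ↔ S)) = T ∧ T = T

true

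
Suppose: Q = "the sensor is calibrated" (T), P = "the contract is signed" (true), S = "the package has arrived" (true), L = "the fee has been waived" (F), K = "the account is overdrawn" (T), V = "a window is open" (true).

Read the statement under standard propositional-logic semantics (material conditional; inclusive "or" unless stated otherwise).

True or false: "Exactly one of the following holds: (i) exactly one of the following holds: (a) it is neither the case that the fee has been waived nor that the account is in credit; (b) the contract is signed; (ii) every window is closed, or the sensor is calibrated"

True.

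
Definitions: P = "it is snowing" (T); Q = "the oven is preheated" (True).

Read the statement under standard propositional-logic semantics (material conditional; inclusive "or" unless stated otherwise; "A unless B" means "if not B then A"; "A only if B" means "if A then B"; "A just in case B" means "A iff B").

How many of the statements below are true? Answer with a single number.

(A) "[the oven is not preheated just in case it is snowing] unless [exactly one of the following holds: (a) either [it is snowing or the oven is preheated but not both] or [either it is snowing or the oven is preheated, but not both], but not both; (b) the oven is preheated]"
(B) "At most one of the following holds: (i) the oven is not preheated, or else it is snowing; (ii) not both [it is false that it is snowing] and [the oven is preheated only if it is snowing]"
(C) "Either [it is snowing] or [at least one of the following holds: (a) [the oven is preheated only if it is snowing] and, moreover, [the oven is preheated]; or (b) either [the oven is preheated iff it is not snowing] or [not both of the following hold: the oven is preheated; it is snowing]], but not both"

(A): Formalization: (not Q iff P) or (((P xor Q) xor (P xor Q)) xor Q)

not Q = not True = False
not Q iff P = False iff True = False
P xor Q = True xor True = False
P xor Q = True xor True = False
(P xor Q) xor (P xor Q) = False xor False = False
((P xor Q) xor (P xor Q)) xor Q = False xor True = True
(not Q iff P) or (((P xor Q) xor (P xor Q)) xor Q) = False or True = True
Thus (A) is true.

(B): Parsed as (not Q or P) nand (not P nand (Q -> P))

not Q = not True = False
not Q or P = False or True = True
not P = not True = False
Q -> P = True -> True = True
not P nand (Q -> P) = False nand True = True
(not Q or P) nand (not P nand (Q -> P)) = True nand True = False
So (B) is false.

(C): This is P xor (((Q -> P) and Q) or ((Q iff not P) or (Q nand P))).

Q -> P = True -> True = True
(Q -> P) and Q = True and True = True
not P = not True = False
Q iff not P = True iff False = False
Q nand P = True nand True = False
(Q iff not P) or (Q nand P) = False or False = False
((Q -> P) and Q) or ((Q iff not P) or (Q nand P)) = True or False = True
P xor (((Q -> P) and Q) or ((Q iff not P) or (Q nand P))) = True xor True = False
Hence (C) is false.

Count: 1.

1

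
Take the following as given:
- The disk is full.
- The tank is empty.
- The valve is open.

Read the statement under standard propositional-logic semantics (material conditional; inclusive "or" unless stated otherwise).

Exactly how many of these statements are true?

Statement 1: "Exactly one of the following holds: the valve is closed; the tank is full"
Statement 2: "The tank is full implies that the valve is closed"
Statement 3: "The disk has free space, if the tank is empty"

Let W = "the valve is open" (T), G = "the tank is full" (F), K = "the disk is full" (T).

Statement 1: In symbols: ~W xor G

~W = ~T = F
~W xor G = F xor F = F
Hence Statement 1 is false.

Statement 2: This is G -> ~W.

~W = ~T = F
G -> ~W = F -> F = T
Thus Statement 2 is true.

Statement 3: This is ~G -> ~K.

~G = ~F = T
~K = ~T = F
~G -> ~K = T -> F = F
So Statement 3 is false.

1 of the 3 statements is true (Statement 2).

1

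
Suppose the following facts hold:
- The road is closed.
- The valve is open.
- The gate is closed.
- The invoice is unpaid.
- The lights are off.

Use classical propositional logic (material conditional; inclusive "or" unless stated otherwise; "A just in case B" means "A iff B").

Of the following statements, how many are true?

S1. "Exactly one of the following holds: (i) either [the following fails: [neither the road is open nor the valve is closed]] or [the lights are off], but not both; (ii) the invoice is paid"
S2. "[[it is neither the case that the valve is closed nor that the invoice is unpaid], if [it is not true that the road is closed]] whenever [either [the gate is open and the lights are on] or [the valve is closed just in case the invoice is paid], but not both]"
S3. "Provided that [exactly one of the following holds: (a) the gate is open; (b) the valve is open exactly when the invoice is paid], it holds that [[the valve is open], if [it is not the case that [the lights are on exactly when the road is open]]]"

3

Let P = "the road is closed" (T), Q = "the valve is open" (T), U = "the lights are on" (F), S = "the invoice is paid" (F), R = "the gate is open" (F).

S1: In symbols: (¬(¬P ↓ ¬Q) ⊕ ¬U) ⊕ S

¬P = ¬T = F
¬Q = ¬T = F
¬P ↓ ¬Q = F ↓ F = T
¬(¬P ↓ ¬Q) = ¬T = F
¬U = ¬F = T
¬(¬P ↓ ¬Q) ⊕ ¬U = F ⊕ T = T
(¬(¬P ↓ ¬Q) ⊕ ¬U) ⊕ S = T ⊕ F = T
So S1 is true.

S2: Formalization: ((R ∧ U) ⊕ (¬Q ↔ S)) → (¬P → (¬Q ↓ ¬S))

R ∧ U = F ∧ F = F
¬Q = ¬T = F
¬Q ↔ S = F ↔ F = T
(R ∧ U) ⊕ (¬Q ↔ S) = F ⊕ T = T
¬P = ¬T = F
¬Q = ¬T = F
¬S = ¬F = T
¬Q ↓ ¬S = F ↓ T = F
¬P → (¬Q ↓ ¬S) = F → F = T
((R ∧ U) ⊕ (¬Q ↔ S)) → (¬P → (¬Q ↓ ¬S)) = T → T = T
Thus S2 is true.

S3: Formalization: (R ⊕ (Q ↔ S)) → (¬(U ↔ ¬P) → Q)

Q ↔ S = T ↔ F = F
R ⊕ (Q ↔ S) = F ⊕ F = F
¬P = ¬T = F
U ↔ ¬P = F ↔ F = T
¬(U ↔ ¬P) = ¬T = F
¬(U ↔ ¬P) → Q = F → T = T
(R ⊕ (Q ↔ S)) → (¬(U ↔ ¬P) → Q) = F → T = T
Hence S3 is true.

Count: 3.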